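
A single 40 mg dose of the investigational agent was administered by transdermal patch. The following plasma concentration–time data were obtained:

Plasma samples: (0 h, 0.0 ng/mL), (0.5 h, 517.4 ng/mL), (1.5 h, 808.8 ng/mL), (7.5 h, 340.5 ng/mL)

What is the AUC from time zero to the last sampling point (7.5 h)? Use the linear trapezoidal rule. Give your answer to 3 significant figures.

Trapezoidal AUC_0→7.5:
  [0→0.5]: (0.0+517.4)/2 × 0.5 = 129.35
  [0.5→1.5]: (517.4+808.8)/2 × 1 = 663.1
  [1.5→7.5]: (808.8+340.5)/2 × 6 = 3447.9
  Sum = 4240.35 ng/mL·h

AUC = 4240 ng/mL·h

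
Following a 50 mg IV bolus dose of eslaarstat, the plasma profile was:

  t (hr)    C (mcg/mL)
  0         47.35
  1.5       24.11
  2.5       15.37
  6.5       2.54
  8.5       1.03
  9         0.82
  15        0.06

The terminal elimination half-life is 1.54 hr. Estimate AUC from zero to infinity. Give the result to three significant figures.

Trapezoidal AUC_0→15:
  [0→1.5]: (47.35+24.11)/2 × 1.5 = 53.595
  [1.5→2.5]: (24.11+15.37)/2 × 1 = 19.74
  [2.5→6.5]: (15.37+2.54)/2 × 4 = 35.82
  [6.5→8.5]: (2.54+1.03)/2 × 2 = 3.57
  [8.5→9]: (1.03+0.82)/2 × 0.5 = 0.4625
  [9→15]: (0.82+0.06)/2 × 6 = 2.64
  Sum = 115.8275 mcg/mL·hr
k_e = ln2 / t½ = 0.693147 / 1.54 = 0.4501 hr^-1
Extrapolated tail: C_last / k_e = 0.06 / 0.4501 = 0.133
AUC_0→∞ = 115.8275 + 0.133 = 115.9605 mcg/mL·hr

AUC = 116 mcg/mL·hr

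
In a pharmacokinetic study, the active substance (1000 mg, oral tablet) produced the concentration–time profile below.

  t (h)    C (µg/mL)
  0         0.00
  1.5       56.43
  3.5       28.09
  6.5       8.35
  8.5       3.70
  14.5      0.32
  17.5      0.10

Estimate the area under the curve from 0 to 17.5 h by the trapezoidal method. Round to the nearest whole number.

AUC = 206 µg/mL·h

Trapezoidal AUC_0→17.5:
  [0→1.5]: (0.00+56.43)/2 × 1.5 = 42.3225
  [1.5→3.5]: (56.43+28.09)/2 × 2 = 84.52
  [3.5→6.5]: (28.09+8.35)/2 × 3 = 54.66
  [6.5→8.5]: (8.35+3.70)/2 × 2 = 12.05
  [8.5→14.5]: (3.70+0.32)/2 × 6 = 12.06
  [14.5→17.5]: (0.32+0.10)/2 × 3 = 0.63
  Sum = 206.2425 µg/mL·h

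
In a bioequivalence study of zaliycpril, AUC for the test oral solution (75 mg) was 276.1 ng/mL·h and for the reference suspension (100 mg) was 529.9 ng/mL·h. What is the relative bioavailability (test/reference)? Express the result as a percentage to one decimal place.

F_rel = 69.5%

F_rel = (AUC_test/D_test) / (AUC_ref/D_ref)
      = (276.1/75) / (529.9/100)
      = 3.68133 / 5.299 = 0.6947 = 69.47%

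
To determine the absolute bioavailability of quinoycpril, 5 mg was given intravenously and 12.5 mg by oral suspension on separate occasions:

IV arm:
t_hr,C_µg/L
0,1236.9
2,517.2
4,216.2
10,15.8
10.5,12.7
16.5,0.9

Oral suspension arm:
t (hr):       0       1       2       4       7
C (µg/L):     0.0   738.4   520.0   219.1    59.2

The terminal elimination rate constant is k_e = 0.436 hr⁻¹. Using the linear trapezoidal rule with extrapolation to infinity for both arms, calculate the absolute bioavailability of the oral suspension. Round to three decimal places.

F = 0.283

Trapezoidal AUC_0→16.5 (IV):
  [0→2]: (1236.9+517.2)/2 × 2 = 1754.1
  [2→4]: (517.2+216.2)/2 × 2 = 733.4
  [4→10]: (216.2+15.8)/2 × 6 = 696.0
  [10→10.5]: (15.8+12.7)/2 × 0.5 = 7.125
  [10.5→16.5]: (12.7+0.9)/2 × 6 = 40.8
  Sum = 3231.425 µg/L·hr
IV tail: 0.9/0.436 = 2.064; AUC_iv,0→∞ = 3231.425 + 2.064 = 3233.489 µg/L·hr
Trapezoidal AUC_0→7 (oral suspension):
  [0→1]: (0.0+738.4)/2 × 1 = 369.2
  [1→2]: (738.4+520.0)/2 × 1 = 629.2
  [2→4]: (520.0+219.1)/2 × 2 = 739.1
  [4→7]: (219.1+59.2)/2 × 3 = 417.45
  Sum = 2154.95 µg/L·hr
oral suspension tail: 59.2/0.436 = 135.780; AUC_ev,0→∞ = 2154.95 + 135.780 = 2290.73 µg/L·hr
F = (AUC_ev/D_ev)/(AUC_iv/D_iv) = (2290.73/12.5)/(3233.489/5) = 183.2584/646.6978 = 0.2834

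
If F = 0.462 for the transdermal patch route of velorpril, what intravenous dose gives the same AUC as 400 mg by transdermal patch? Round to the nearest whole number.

D_iv = 185 mg

Systemic exposure from an extravascular dose = F × D_ev, so the equivalent IV dose is F × D_ev.
D_iv = F × D_ev = 0.462 × 400 = 184.8 mg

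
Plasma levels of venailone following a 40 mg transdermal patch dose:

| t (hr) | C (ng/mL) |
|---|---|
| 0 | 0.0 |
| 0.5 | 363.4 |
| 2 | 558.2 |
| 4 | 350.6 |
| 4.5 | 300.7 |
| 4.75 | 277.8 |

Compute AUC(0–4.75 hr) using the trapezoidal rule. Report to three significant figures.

Trapezoidal AUC_0→4.75:
  [0→0.5]: (0.0+363.4)/2 × 0.5 = 90.85
  [0.5→2]: (363.4+558.2)/2 × 1.5 = 691.2
  [2→4]: (558.2+350.6)/2 × 2 = 908.8
  [4→4.5]: (350.6+300.7)/2 × 0.5 = 162.825
  [4.5→4.75]: (300.7+277.8)/2 × 0.25 = 72.3125
  Sum = 1925.9875 ng/mL·hr

AUC = 1930 ng/mL·hr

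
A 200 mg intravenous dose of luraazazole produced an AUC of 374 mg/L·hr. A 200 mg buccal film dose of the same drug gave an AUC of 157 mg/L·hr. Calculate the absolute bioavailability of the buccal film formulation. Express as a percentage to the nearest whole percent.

F = 42%

F = (AUC_ev / D_ev) / (AUC_iv / D_iv)
  = (157/200) / (374/200)
  = 0.785 / 1.87 = 0.4198
  = 41.98%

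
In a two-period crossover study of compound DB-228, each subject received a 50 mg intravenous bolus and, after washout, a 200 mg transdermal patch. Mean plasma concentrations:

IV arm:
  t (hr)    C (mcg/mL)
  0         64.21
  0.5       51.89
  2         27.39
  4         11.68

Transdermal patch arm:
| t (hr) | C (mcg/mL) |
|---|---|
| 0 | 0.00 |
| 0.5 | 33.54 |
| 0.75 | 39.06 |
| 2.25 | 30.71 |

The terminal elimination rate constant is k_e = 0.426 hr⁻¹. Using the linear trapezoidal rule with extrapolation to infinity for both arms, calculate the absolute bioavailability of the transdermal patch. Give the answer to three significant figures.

F = 0.229

Trapezoidal AUC_0→4 (IV):
  [0→0.5]: (64.21+51.89)/2 × 0.5 = 29.025
  [0.5→2]: (51.89+27.39)/2 × 1.5 = 59.46
  [2→4]: (27.39+11.68)/2 × 2 = 39.07
  Sum = 127.555 mcg/mL·hr
IV tail: 11.68/0.426 = 27.418; AUC_iv,0→∞ = 127.555 + 27.418 = 154.973 mcg/mL·hr
Trapezoidal AUC_0→2.25 (transdermal patch):
  [0→0.5]: (0.00+33.54)/2 × 0.5 = 8.385
  [0.5→0.75]: (33.54+39.06)/2 × 0.25 = 9.075
  [0.75→2.25]: (39.06+30.71)/2 × 1.5 = 52.3275
  Sum = 69.7875 mcg/mL·hr
transdermal patch tail: 30.71/0.426 = 72.089; AUC_ev,0→∞ = 69.7875 + 72.089 = 141.8765 mcg/mL·hr
F = (AUC_ev/D_ev)/(AUC_iv/D_iv) = (141.8765/200)/(154.973/50) = 0.7093825/3.09946 = 0.2289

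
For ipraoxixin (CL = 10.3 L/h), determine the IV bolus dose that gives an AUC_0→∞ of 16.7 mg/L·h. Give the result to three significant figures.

Dose = 172 mg

Dose_iv = CL × AUC_0→∞
     = 10.3 × 16.7 = 172.01 mg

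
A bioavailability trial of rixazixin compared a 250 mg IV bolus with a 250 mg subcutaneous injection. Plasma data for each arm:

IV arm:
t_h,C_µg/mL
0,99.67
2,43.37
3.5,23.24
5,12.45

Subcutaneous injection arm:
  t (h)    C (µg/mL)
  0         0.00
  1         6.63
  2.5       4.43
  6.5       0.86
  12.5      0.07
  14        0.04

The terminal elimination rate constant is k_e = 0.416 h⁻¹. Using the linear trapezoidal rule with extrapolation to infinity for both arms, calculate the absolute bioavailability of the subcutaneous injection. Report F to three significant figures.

F = 0.101

Trapezoidal AUC_0→5 (IV):
  [0→2]: (99.67+43.37)/2 × 2 = 143.04
  [2→3.5]: (43.37+23.24)/2 × 1.5 = 49.9575
  [3.5→5]: (23.24+12.45)/2 × 1.5 = 26.7675
  Sum = 219.765 µg/mL·h
IV tail: 12.45/0.416 = 29.928; AUC_iv,0→∞ = 219.765 + 29.928 = 249.693 µg/mL·h
Trapezoidal AUC_0→14 (subcutaneous injection):
  [0→1]: (0.00+6.63)/2 × 1 = 3.315
  [1→2.5]: (6.63+4.43)/2 × 1.5 = 8.295
  [2.5→6.5]: (4.43+0.86)/2 × 4 = 10.58
  [6.5→12.5]: (0.86+0.07)/2 × 6 = 2.79
  [12.5→14]: (0.07+0.04)/2 × 1.5 = 0.0825
  Sum = 25.0625 µg/mL·h
subcutaneous injection tail: 0.04/0.416 = 0.096; AUC_ev,0→∞ = 25.0625 + 0.096 = 25.1585 µg/mL·h
F = (AUC_ev/D_ev)/(AUC_iv/D_iv) = (25.1585/250)/(249.693/250) = 0.100634/0.998772 = 0.1008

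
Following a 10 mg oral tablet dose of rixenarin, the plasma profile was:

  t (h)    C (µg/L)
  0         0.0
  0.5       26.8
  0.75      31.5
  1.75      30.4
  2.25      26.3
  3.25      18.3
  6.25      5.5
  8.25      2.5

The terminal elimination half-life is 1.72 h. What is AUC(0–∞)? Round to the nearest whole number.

Trapezoidal AUC_0→8.25:
  [0→0.5]: (0.0+26.8)/2 × 0.5 = 6.7
  [0.5→0.75]: (26.8+31.5)/2 × 0.25 = 7.2875
  [0.75→1.75]: (31.5+30.4)/2 × 1 = 30.95
  [1.75→2.25]: (30.4+26.3)/2 × 0.5 = 14.175
  [2.25→3.25]: (26.3+18.3)/2 × 1 = 22.3
  [3.25→6.25]: (18.3+5.5)/2 × 3 = 35.7
  [6.25→8.25]: (5.5+2.5)/2 × 2 = 8.0
  Sum = 125.1125 µg/L·h
k_e = ln2 / t½ = 0.693147 / 1.72 = 0.4030 h^-1
Extrapolated tail: C_last / k_e = 2.5 / 0.403 = 6.203
AUC_0→∞ = 125.1125 + 6.203 = 131.3155 µg/L·h

AUC = 131 µg/L·h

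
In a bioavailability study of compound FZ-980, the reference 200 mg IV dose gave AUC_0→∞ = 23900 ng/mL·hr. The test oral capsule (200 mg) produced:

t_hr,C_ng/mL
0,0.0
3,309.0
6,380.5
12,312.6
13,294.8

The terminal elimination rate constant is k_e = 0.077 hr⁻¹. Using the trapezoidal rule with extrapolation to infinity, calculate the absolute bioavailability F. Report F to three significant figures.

Trapezoidal AUC_0→13 (oral capsule):
  [0→3]: (0.0+309.0)/2 × 3 = 463.5
  [3→6]: (309.0+380.5)/2 × 3 = 1034.25
  [6→12]: (380.5+312.6)/2 × 6 = 2079.3
  [12→13]: (312.6+294.8)/2 × 1 = 303.7
  Sum = 3880.75 ng/mL·hr
Tail: C_last/k_e = 294.8/0.077 = 3828.571
AUC_0→∞ (oral capsule) = 3880.75 + 3828.571 = 7709.321 ng/mL·hr
F = (AUC_ev/D_ev)/(AUC_iv/D_iv) = (7709.321/200)/(23900/200) = 38.546605/119.5 = 0.3226

F = 0.323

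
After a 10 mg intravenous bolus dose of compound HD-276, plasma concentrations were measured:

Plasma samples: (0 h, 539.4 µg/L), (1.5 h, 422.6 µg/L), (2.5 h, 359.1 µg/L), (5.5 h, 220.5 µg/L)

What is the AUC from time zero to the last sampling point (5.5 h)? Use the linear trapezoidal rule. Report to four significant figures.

Trapezoidal AUC_0→5.5:
  [0→1.5]: (539.4+422.6)/2 × 1.5 = 721.5
  [1.5→2.5]: (422.6+359.1)/2 × 1 = 390.85
  [2.5→5.5]: (359.1+220.5)/2 × 3 = 869.4
  Sum = 1981.75 µg/L·h

AUC = 1982 µg/L·h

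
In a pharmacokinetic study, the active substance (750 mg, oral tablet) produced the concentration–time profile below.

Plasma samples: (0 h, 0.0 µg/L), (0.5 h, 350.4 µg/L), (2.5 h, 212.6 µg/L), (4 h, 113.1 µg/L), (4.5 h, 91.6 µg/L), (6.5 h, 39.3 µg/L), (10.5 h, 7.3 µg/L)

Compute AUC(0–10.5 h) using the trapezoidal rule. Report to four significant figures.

AUC = 1170 µg/L·h

Trapezoidal AUC_0→10.5:
  [0→0.5]: (0.0+350.4)/2 × 0.5 = 87.6
  [0.5→2.5]: (350.4+212.6)/2 × 2 = 563.0
  [2.5→4]: (212.6+113.1)/2 × 1.5 = 244.275
  [4→4.5]: (113.1+91.6)/2 × 0.5 = 51.175
  [4.5→6.5]: (91.6+39.3)/2 × 2 = 130.9
  [6.5→10.5]: (39.3+7.3)/2 × 4 = 93.2
  Sum = 1170.15 µg/L·h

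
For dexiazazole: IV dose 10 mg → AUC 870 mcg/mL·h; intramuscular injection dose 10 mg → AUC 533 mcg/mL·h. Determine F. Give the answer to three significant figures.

F = 0.613

F = (AUC_ev / D_ev) / (AUC_iv / D_iv)
  = (533/10) / (870/10)
  = 53.3 / 87 = 0.6126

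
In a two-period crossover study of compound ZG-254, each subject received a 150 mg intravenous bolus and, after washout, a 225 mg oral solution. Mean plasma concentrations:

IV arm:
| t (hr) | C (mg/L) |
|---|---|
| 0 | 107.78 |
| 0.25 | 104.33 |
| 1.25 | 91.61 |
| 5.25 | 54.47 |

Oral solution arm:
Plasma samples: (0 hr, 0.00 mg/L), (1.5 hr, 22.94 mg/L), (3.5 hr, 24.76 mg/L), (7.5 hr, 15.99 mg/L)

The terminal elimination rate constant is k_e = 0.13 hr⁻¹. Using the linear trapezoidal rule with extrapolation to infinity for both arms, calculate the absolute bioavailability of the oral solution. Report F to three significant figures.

Trapezoidal AUC_0→5.25 (IV):
  [0→0.25]: (107.78+104.33)/2 × 0.25 = 26.51375
  [0.25→1.25]: (104.33+91.61)/2 × 1 = 97.97
  [1.25→5.25]: (91.61+54.47)/2 × 4 = 292.16
  Sum = 416.64375 mg/L·hr
IV tail: 54.47/0.13 = 419.000; AUC_iv,0→∞ = 416.64375 + 419.000 = 835.64375 mg/L·hr
Trapezoidal AUC_0→7.5 (oral solution):
  [0→1.5]: (0.00+22.94)/2 × 1.5 = 17.205
  [1.5→3.5]: (22.94+24.76)/2 × 2 = 47.7
  [3.5→7.5]: (24.76+15.99)/2 × 4 = 81.5
  Sum = 146.405 mg/L·hr
oral solution tail: 15.99/0.13 = 123.000; AUC_ev,0→∞ = 146.405 + 123.000 = 269.405 mg/L·hr
F = (AUC_ev/D_ev)/(AUC_iv/D_iv) = (269.405/225)/(835.64375/150) = 1.19736/5.57096 = 0.2149

F = 0.215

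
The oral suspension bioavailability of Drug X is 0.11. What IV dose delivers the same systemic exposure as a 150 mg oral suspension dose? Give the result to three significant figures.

D_iv = 16.5 mg

Systemic exposure from an extravascular dose = F × D_ev, so the equivalent IV dose is F × D_ev.
D_iv = F × D_ev = 0.11 × 150 = 16.5 mg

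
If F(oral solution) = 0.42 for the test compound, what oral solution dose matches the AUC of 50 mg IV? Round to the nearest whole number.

D_oral = 119 mg

For equal systemic exposure: F × D_ev = D_iv
D_ev = D_iv / F = 50 / 0.42 = 119.048 mg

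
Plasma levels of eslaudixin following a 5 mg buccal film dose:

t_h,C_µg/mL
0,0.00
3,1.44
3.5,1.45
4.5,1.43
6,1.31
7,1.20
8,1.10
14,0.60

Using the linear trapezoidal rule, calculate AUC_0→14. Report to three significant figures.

Trapezoidal AUC_0→14:
  [0→3]: (0.00+1.44)/2 × 3 = 2.16
  [3→3.5]: (1.44+1.45)/2 × 0.5 = 0.7225
  [3.5→4.5]: (1.45+1.43)/2 × 1 = 1.44
  [4.5→6]: (1.43+1.31)/2 × 1.5 = 2.055
  [6→7]: (1.31+1.20)/2 × 1 = 1.255
  [7→8]: (1.20+1.10)/2 × 1 = 1.15
  [8→14]: (1.10+0.60)/2 × 6 = 5.1
  Sum = 13.8825 µg/mL·h

AUC = 13.9 µg/mL·h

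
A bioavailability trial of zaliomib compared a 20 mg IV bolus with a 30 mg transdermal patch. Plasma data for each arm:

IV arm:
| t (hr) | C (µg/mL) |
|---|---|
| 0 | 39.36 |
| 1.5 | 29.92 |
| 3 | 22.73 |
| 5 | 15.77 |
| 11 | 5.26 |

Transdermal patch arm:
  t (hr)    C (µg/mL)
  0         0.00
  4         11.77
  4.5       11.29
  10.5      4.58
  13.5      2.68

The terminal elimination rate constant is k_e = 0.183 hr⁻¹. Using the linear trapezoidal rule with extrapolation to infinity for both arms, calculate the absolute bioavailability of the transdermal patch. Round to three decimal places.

Trapezoidal AUC_0→11 (IV):
  [0→1.5]: (39.36+29.92)/2 × 1.5 = 51.96
  [1.5→3]: (29.92+22.73)/2 × 1.5 = 39.4875
  [3→5]: (22.73+15.77)/2 × 2 = 38.5
  [5→11]: (15.77+5.26)/2 × 6 = 63.09
  Sum = 193.0375 µg/mL·hr
IV tail: 5.26/0.183 = 28.743; AUC_iv,0→∞ = 193.0375 + 28.743 = 221.7805 µg/mL·hr
Trapezoidal AUC_0→13.5 (transdermal patch):
  [0→4]: (0.00+11.77)/2 × 4 = 23.54
  [4→4.5]: (11.77+11.29)/2 × 0.5 = 5.765
  [4.5→10.5]: (11.29+4.58)/2 × 6 = 47.61
  [10.5→13.5]: (4.58+2.68)/2 × 3 = 10.89
  Sum = 87.805 µg/mL·hr
transdermal patch tail: 2.68/0.183 = 14.645; AUC_ev,0→∞ = 87.805 + 14.645 = 102.45 µg/mL·hr
F = (AUC_ev/D_ev)/(AUC_iv/D_iv) = (102.45/30)/(221.7805/20) = 3.415/11.089025 = 0.3080

F = 0.308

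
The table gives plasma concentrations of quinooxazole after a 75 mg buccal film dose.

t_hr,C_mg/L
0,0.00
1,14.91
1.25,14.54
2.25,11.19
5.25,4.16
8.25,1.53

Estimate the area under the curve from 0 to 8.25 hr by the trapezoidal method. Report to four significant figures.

AUC = 55.56 mg/L·hr

Trapezoidal AUC_0→8.25:
  [0→1]: (0.00+14.91)/2 × 1 = 7.455
  [1→1.25]: (14.91+14.54)/2 × 0.25 = 3.68125
  [1.25→2.25]: (14.54+11.19)/2 × 1 = 12.865
  [2.25→5.25]: (11.19+4.16)/2 × 3 = 23.025
  [5.25→8.25]: (4.16+1.53)/2 × 3 = 8.535
  Sum = 55.56125 mg/L·hr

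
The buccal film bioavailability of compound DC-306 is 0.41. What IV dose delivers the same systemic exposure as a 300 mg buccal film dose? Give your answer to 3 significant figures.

Systemic exposure from an extravascular dose = F × D_ev, so the equivalent IV dose is F × D_ev.
D_iv = F × D_ev = 0.41 × 300 = 123 mg

D_iv = 123 mg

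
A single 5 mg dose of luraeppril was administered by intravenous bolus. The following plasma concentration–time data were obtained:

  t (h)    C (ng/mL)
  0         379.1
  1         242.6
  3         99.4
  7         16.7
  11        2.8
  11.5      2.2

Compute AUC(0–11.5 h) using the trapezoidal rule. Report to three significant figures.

Trapezoidal AUC_0→11.5:
  [0→1]: (379.1+242.6)/2 × 1 = 310.85
  [1→3]: (242.6+99.4)/2 × 2 = 342.0
  [3→7]: (99.4+16.7)/2 × 4 = 232.2
  [7→11]: (16.7+2.8)/2 × 4 = 39.0
  [11→11.5]: (2.8+2.2)/2 × 0.5 = 1.25
  Sum = 925.3 ng/mL·h

AUC = 925 ng/mL·h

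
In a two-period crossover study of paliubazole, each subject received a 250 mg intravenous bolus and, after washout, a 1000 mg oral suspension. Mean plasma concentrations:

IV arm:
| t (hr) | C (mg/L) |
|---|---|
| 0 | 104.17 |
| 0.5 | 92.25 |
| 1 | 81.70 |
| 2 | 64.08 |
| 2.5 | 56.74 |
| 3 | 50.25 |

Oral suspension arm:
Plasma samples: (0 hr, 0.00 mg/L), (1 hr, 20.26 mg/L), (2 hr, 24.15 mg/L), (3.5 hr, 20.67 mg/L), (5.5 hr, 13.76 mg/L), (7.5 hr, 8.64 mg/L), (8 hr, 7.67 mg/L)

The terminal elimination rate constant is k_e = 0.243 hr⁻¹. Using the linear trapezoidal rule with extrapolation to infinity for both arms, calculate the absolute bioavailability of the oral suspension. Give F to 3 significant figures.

Trapezoidal AUC_0→3 (IV):
  [0→0.5]: (104.17+92.25)/2 × 0.5 = 49.105
  [0.5→1]: (92.25+81.70)/2 × 0.5 = 43.4875
  [1→2]: (81.70+64.08)/2 × 1 = 72.89
  [2→2.5]: (64.08+56.74)/2 × 0.5 = 30.205
  [2.5→3]: (56.74+50.25)/2 × 0.5 = 26.7475
  Sum = 222.435 mg/L·hr
IV tail: 50.25/0.243 = 206.790; AUC_iv,0→∞ = 222.435 + 206.790 = 429.225 mg/L·hr
Trapezoidal AUC_0→8 (oral suspension):
  [0→1]: (0.00+20.26)/2 × 1 = 10.13
  [1→2]: (20.26+24.15)/2 × 1 = 22.205
  [2→3.5]: (24.15+20.67)/2 × 1.5 = 33.615
  [3.5→5.5]: (20.67+13.76)/2 × 2 = 34.43
  [5.5→7.5]: (13.76+8.64)/2 × 2 = 22.4
  [7.5→8]: (8.64+7.67)/2 × 0.5 = 4.0775
  Sum = 126.8575 mg/L·hr
oral suspension tail: 7.67/0.243 = 31.564; AUC_ev,0→∞ = 126.8575 + 31.564 = 158.4215 mg/L·hr
F = (AUC_ev/D_ev)/(AUC_iv/D_iv) = (158.4215/1000)/(429.225/250) = 0.1584215/1.7169 = 0.0923

F = 0.0923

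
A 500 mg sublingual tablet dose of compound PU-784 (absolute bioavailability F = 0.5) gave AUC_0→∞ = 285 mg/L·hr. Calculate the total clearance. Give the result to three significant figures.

CL = 0.877 L/hr

CL = F × Dose / AUC_0→∞
   = 0.5 × 500 / 285 = 0.877193 L/hr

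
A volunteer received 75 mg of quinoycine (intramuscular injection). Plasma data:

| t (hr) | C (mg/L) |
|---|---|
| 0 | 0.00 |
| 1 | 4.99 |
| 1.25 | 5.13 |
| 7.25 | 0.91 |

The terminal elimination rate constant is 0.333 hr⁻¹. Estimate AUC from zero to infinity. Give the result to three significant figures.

AUC = 24.6 mg/L·hr

Trapezoidal AUC_0→7.25:
  [0→1]: (0.00+4.99)/2 × 1 = 2.495
  [1→1.25]: (4.99+5.13)/2 × 0.25 = 1.265
  [1.25→7.25]: (5.13+0.91)/2 × 6 = 18.12
  Sum = 21.88 mg/L·hr
Extrapolated tail: C_last / k_e = 0.91 / 0.333 = 2.733
AUC_0→∞ = 21.88 + 2.733 = 24.613 mg/L·hr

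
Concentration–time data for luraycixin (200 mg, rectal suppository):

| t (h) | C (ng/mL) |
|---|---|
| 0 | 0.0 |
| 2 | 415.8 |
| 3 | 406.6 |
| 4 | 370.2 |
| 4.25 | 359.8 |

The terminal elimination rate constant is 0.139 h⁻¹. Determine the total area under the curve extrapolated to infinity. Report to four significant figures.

AUC = 3895 ng/mL·h

Trapezoidal AUC_0→4.25:
  [0→2]: (0.0+415.8)/2 × 2 = 415.8
  [2→3]: (415.8+406.6)/2 × 1 = 411.2
  [3→4]: (406.6+370.2)/2 × 1 = 388.4
  [4→4.25]: (370.2+359.8)/2 × 0.25 = 91.25
  Sum = 1306.65 ng/mL·h
Extrapolated tail: C_last / k_e = 359.8 / 0.139 = 2588.489
AUC_0→∞ = 1306.65 + 2588.489 = 3895.139 ng/mL·h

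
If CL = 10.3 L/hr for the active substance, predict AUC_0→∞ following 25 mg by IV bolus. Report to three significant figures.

AUC = 2.43 mg/L·hr

AUC_0→∞ = Dose_iv / CL
        = 25 / 10.3 = 2.42718 mg/L·hr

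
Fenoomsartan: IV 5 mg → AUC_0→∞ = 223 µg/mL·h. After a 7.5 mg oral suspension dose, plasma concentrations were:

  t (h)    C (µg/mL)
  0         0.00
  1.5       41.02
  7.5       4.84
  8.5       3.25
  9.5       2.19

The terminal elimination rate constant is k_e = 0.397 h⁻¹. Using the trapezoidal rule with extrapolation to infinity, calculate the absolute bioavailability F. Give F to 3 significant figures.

F = 0.540

Trapezoidal AUC_0→9.5 (oral suspension):
  [0→1.5]: (0.00+41.02)/2 × 1.5 = 30.765
  [1.5→7.5]: (41.02+4.84)/2 × 6 = 137.58
  [7.5→8.5]: (4.84+3.25)/2 × 1 = 4.045
  [8.5→9.5]: (3.25+2.19)/2 × 1 = 2.72
  Sum = 175.11 µg/mL·h
Tail: C_last/k_e = 2.19/0.397 = 5.516
AUC_0→∞ (oral suspension) = 175.11 + 5.516 = 180.626 µg/mL·h
F = (AUC_ev/D_ev)/(AUC_iv/D_iv) = (180.626/7.5)/(223/5) = 24.0835/44.6 = 0.5400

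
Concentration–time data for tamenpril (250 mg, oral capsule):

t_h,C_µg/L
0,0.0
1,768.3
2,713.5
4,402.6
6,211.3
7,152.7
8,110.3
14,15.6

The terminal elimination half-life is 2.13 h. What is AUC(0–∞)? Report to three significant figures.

AUC = 3590 µg/L·h

Trapezoidal AUC_0→14:
  [0→1]: (0.0+768.3)/2 × 1 = 384.15
  [1→2]: (768.3+713.5)/2 × 1 = 740.9
  [2→4]: (713.5+402.6)/2 × 2 = 1116.1
  [4→6]: (402.6+211.3)/2 × 2 = 613.9
  [6→7]: (211.3+152.7)/2 × 1 = 182.0
  [7→8]: (152.7+110.3)/2 × 1 = 131.5
  [8→14]: (110.3+15.6)/2 × 6 = 377.7
  Sum = 3546.25 µg/L·h
k_e = ln2 / t½ = 0.693147 / 2.13 = 0.3254 h^-1
Extrapolated tail: C_last / k_e = 15.6 / 0.3254 = 47.941
AUC_0→∞ = 3546.25 + 47.941 = 3594.191 µg/L·h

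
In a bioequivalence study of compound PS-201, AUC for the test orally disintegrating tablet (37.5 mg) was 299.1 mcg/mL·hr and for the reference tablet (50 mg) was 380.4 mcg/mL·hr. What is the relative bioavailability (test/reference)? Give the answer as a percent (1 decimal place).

F_rel = (AUC_test/D_test) / (AUC_ref/D_ref)
      = (299.1/37.5) / (380.4/50)
      = 7.976 / 7.608 = 1.0484 = 104.84%

F_rel = 104.8%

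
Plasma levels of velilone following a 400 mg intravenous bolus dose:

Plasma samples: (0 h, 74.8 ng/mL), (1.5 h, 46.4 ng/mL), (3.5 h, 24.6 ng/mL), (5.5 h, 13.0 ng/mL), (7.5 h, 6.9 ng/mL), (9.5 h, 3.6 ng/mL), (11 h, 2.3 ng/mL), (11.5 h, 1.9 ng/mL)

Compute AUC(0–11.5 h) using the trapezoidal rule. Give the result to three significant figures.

Trapezoidal AUC_0→11.5:
  [0→1.5]: (74.8+46.4)/2 × 1.5 = 90.9
  [1.5→3.5]: (46.4+24.6)/2 × 2 = 71.0
  [3.5→5.5]: (24.6+13.0)/2 × 2 = 37.6
  [5.5→7.5]: (13.0+6.9)/2 × 2 = 19.9
  [7.5→9.5]: (6.9+3.6)/2 × 2 = 10.5
  [9.5→11]: (3.6+2.3)/2 × 1.5 = 4.425
  [11→11.5]: (2.3+1.9)/2 × 0.5 = 1.05
  Sum = 235.375 ng/mL·h

AUC = 235 ng/mL·h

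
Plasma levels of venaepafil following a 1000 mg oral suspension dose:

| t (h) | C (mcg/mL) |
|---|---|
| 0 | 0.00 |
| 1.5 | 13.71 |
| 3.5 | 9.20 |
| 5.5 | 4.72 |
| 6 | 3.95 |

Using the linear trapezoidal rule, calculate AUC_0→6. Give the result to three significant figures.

Trapezoidal AUC_0→6:
  [0→1.5]: (0.00+13.71)/2 × 1.5 = 10.2825
  [1.5→3.5]: (13.71+9.20)/2 × 2 = 22.91
  [3.5→5.5]: (9.20+4.72)/2 × 2 = 13.92
  [5.5→6]: (4.72+3.95)/2 × 0.5 = 2.1675
  Sum = 49.28 mcg/mL·h

AUC = 49.3 mcg/mL·h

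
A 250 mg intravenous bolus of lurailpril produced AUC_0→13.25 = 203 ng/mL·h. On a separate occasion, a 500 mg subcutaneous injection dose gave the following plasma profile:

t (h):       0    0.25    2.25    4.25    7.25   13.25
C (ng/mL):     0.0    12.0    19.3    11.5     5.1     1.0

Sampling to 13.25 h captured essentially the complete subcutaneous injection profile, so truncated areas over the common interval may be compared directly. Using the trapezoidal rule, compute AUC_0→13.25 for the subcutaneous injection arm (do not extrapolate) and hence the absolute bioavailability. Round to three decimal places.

Trapezoidal AUC_0→13.25 (subcutaneous injection):
  [0→0.25]: (0.0+12.0)/2 × 0.25 = 1.5
  [0.25→2.25]: (12.0+19.3)/2 × 2 = 31.3
  [2.25→4.25]: (19.3+11.5)/2 × 2 = 30.8
  [4.25→7.25]: (11.5+5.1)/2 × 3 = 24.9
  [7.25→13.25]: (5.1+1.0)/2 × 6 = 18.3
  Sum = 106.8 ng/mL·h
F = (AUC_ev/D_ev)/(AUC_iv/D_iv) = (106.8/500)/(203/250) = 0.2136/0.812 = 0.2631

F = 0.263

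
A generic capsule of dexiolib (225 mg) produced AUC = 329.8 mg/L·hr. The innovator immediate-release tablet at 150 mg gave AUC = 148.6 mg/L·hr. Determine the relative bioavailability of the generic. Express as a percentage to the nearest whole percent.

F_rel = 148%

F_rel = (AUC_test/D_test) / (AUC_ref/D_ref)
      = (329.8/225) / (148.6/150)
      = 1.46578 / 0.990667 = 1.4796 = 147.96%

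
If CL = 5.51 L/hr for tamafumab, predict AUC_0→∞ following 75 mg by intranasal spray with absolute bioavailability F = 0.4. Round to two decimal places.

AUC_0→∞ = F × Dose / CL
        = 0.4 × 75 / 5.51 = 5.44465 mg/L·hr

AUC = 5.44 mg/L·hr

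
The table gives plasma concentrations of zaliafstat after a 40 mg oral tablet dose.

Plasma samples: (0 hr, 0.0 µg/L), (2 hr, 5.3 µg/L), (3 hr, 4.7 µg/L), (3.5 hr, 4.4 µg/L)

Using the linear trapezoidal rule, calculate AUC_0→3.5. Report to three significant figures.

AUC = 12.6 µg/L·hr

Trapezoidal AUC_0→3.5:
  [0→2]: (0.0+5.3)/2 × 2 = 5.3
  [2→3]: (5.3+4.7)/2 × 1 = 5.0
  [3→3.5]: (4.7+4.4)/2 × 0.5 = 2.275
  Sum = 12.575 µg/L·hr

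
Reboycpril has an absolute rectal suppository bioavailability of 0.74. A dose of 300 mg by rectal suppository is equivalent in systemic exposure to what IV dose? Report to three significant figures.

D_iv = 222 mg

Systemic exposure from an extravascular dose = F × D_ev, so the equivalent IV dose is F × D_ev.
D_iv = F × D_ev = 0.74 × 300 = 222 mg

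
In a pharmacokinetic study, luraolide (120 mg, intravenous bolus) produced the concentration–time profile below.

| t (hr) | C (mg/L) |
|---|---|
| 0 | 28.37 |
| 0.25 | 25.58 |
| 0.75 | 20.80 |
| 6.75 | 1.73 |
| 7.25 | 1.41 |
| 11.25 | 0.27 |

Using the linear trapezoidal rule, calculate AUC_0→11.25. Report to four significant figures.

AUC = 90.07 mg/L·hr

Trapezoidal AUC_0→11.25:
  [0→0.25]: (28.37+25.58)/2 × 0.25 = 6.74375
  [0.25→0.75]: (25.58+20.80)/2 × 0.5 = 11.595
  [0.75→6.75]: (20.80+1.73)/2 × 6 = 67.59
  [6.75→7.25]: (1.73+1.41)/2 × 0.5 = 0.785
  [7.25→11.25]: (1.41+0.27)/2 × 4 = 3.36
  Sum = 90.07375 mg/L·hr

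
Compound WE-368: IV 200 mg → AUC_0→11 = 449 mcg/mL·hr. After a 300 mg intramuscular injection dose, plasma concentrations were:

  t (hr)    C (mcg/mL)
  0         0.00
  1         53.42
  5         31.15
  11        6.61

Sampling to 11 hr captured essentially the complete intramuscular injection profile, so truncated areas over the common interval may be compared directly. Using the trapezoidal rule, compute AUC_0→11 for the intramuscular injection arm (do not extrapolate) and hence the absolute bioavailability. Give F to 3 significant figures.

F = 0.459

Trapezoidal AUC_0→11 (intramuscular injection):
  [0→1]: (0.00+53.42)/2 × 1 = 26.71
  [1→5]: (53.42+31.15)/2 × 4 = 169.14
  [5→11]: (31.15+6.61)/2 × 6 = 113.28
  Sum = 309.13 mcg/mL·hr
F = (AUC_ev/D_ev)/(AUC_iv/D_iv) = (309.13/300)/(449/200) = 1.03043/2.245 = 0.4590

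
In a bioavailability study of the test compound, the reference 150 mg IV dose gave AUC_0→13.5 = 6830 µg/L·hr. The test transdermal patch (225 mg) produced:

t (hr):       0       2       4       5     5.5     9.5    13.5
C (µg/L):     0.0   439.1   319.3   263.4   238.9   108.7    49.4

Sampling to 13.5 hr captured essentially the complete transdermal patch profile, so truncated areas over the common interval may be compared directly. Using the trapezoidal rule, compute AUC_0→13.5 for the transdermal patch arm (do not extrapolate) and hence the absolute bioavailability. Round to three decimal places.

F = 0.256

Trapezoidal AUC_0→13.5 (transdermal patch):
  [0→2]: (0.0+439.1)/2 × 2 = 439.1
  [2→4]: (439.1+319.3)/2 × 2 = 758.4
  [4→5]: (319.3+263.4)/2 × 1 = 291.35
  [5→5.5]: (263.4+238.9)/2 × 0.5 = 125.575
  [5.5→9.5]: (238.9+108.7)/2 × 4 = 695.2
  [9.5→13.5]: (108.7+49.4)/2 × 4 = 316.2
  Sum = 2625.825 µg/L·hr
F = (AUC_ev/D_ev)/(AUC_iv/D_iv) = (2625.825/225)/(6830/150) = 11.6703/45.5333 = 0.2563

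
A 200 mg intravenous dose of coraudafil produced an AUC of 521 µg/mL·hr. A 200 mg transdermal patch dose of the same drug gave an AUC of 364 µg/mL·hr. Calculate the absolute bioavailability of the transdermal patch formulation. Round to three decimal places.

F = (AUC_ev / D_ev) / (AUC_iv / D_iv)
  = (364/200) / (521/200)
  = 1.82 / 2.605 = 0.6987

F = 0.699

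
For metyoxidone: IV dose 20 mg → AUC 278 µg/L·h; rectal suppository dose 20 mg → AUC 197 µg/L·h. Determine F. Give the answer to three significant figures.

F = (AUC_ev / D_ev) / (AUC_iv / D_iv)
  = (197/20) / (278/20)
  = 9.85 / 13.9 = 0.7086

F = 0.709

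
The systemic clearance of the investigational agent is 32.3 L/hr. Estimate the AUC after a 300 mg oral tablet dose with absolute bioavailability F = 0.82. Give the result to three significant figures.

AUC = 7.62 mg/L·hr

AUC_0→∞ = F × Dose / CL
        = 0.82 × 300 / 32.3 = 7.6161 mg/L·hr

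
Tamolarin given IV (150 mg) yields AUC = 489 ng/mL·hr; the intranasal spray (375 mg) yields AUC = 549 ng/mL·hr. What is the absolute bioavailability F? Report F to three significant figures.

F = 0.449

F = (AUC_ev / D_ev) / (AUC_iv / D_iv)
  = (549/375) / (489/150)
  = 1.464 / 3.26 = 0.4491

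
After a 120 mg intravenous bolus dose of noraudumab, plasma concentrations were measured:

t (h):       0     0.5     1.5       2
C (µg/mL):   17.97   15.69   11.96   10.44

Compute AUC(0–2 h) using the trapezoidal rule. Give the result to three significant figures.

AUC = 27.8 µg/mL·h

Trapezoidal AUC_0→2:
  [0→0.5]: (17.97+15.69)/2 × 0.5 = 8.415
  [0.5→1.5]: (15.69+11.96)/2 × 1 = 13.825
  [1.5→2]: (11.96+10.44)/2 × 0.5 = 5.6
  Sum = 27.84 µg/mL·h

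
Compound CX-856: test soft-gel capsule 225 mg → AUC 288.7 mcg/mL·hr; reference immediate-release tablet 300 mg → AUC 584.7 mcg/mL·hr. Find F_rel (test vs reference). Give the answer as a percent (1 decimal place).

F_rel = (AUC_test/D_test) / (AUC_ref/D_ref)
      = (288.7/225) / (584.7/300)
      = 1.28311 / 1.949 = 0.6583 = 65.83%

F_rel = 65.8%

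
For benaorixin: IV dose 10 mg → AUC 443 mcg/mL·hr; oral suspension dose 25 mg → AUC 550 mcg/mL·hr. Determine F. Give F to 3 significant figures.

F = 0.497

F = (AUC_ev / D_ev) / (AUC_iv / D_iv)
  = (550/25) / (443/10)
  = 22 / 44.3 = 0.4966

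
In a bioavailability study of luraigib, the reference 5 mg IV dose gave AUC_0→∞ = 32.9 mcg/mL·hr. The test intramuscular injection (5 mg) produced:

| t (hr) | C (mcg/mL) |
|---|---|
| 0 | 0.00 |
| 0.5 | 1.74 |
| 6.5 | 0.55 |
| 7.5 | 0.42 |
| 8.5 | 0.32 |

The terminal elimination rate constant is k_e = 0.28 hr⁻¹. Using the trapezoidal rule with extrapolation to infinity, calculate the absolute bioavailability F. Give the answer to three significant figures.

Trapezoidal AUC_0→8.5 (intramuscular injection):
  [0→0.5]: (0.00+1.74)/2 × 0.5 = 0.435
  [0.5→6.5]: (1.74+0.55)/2 × 6 = 6.87
  [6.5→7.5]: (0.55+0.42)/2 × 1 = 0.485
  [7.5→8.5]: (0.42+0.32)/2 × 1 = 0.37
  Sum = 8.16 mcg/mL·hr
Tail: C_last/k_e = 0.32/0.28 = 1.143
AUC_0→∞ (intramuscular injection) = 8.16 + 1.143 = 9.303 mcg/mL·hr
F = (AUC_ev/D_ev)/(AUC_iv/D_iv) = (9.303/5)/(32.9/5) = 1.8606/6.58 = 0.2828

F = 0.283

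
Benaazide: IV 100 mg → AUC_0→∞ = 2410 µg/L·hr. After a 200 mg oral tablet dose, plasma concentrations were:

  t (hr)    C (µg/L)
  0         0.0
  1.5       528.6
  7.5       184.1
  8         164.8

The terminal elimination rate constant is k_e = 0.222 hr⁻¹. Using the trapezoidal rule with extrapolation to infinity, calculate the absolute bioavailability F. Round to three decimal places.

Trapezoidal AUC_0→8 (oral tablet):
  [0→1.5]: (0.0+528.6)/2 × 1.5 = 396.45
  [1.5→7.5]: (528.6+184.1)/2 × 6 = 2138.1
  [7.5→8]: (184.1+164.8)/2 × 0.5 = 87.225
  Sum = 2621.775 µg/L·hr
Tail: C_last/k_e = 164.8/0.222 = 742.342
AUC_0→∞ (oral tablet) = 2621.775 + 742.342 = 3364.117 µg/L·hr
F = (AUC_ev/D_ev)/(AUC_iv/D_iv) = (3364.117/200)/(2410/100) = 16.820585/24.1 = 0.6979

F = 0.698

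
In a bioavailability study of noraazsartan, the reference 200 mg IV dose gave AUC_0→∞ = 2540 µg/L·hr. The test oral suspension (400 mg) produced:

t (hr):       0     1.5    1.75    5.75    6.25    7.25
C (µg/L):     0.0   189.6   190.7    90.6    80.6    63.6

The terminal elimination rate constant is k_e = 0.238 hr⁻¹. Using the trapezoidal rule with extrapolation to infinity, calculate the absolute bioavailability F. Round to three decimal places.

Trapezoidal AUC_0→7.25 (oral suspension):
  [0→1.5]: (0.0+189.6)/2 × 1.5 = 142.2
  [1.5→1.75]: (189.6+190.7)/2 × 0.25 = 47.5375
  [1.75→5.75]: (190.7+90.6)/2 × 4 = 562.6
  [5.75→6.25]: (90.6+80.6)/2 × 0.5 = 42.8
  [6.25→7.25]: (80.6+63.6)/2 × 1 = 72.1
  Sum = 867.2375 µg/L·hr
Tail: C_last/k_e = 63.6/0.238 = 267.227
AUC_0→∞ (oral suspension) = 867.2375 + 267.227 = 1134.4645 µg/L·hr
F = (AUC_ev/D_ev)/(AUC_iv/D_iv) = (1134.4645/400)/(2540/200) = 2.83616/12.7 = 0.2233

F = 0.223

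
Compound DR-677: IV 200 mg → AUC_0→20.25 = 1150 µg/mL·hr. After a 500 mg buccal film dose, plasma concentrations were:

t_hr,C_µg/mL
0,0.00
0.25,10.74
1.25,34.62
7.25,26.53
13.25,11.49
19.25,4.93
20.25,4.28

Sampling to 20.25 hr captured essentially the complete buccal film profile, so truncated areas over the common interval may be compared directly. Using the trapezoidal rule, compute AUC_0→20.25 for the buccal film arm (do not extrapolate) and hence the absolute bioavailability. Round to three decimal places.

F = 0.131

Trapezoidal AUC_0→20.25 (buccal film):
  [0→0.25]: (0.00+10.74)/2 × 0.25 = 1.3425
  [0.25→1.25]: (10.74+34.62)/2 × 1 = 22.68
  [1.25→7.25]: (34.62+26.53)/2 × 6 = 183.45
  [7.25→13.25]: (26.53+11.49)/2 × 6 = 114.06
  [13.25→19.25]: (11.49+4.93)/2 × 6 = 49.26
  [19.25→20.25]: (4.93+4.28)/2 × 1 = 4.605
  Sum = 375.3975 µg/mL·hr
F = (AUC_ev/D_ev)/(AUC_iv/D_iv) = (375.3975/500)/(1150/200) = 0.750795/5.75 = 0.1306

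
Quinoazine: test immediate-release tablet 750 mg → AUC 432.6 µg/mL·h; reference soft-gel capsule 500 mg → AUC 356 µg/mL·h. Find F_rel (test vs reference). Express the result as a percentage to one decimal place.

F_rel = 81.0%

F_rel = (AUC_test/D_test) / (AUC_ref/D_ref)
      = (432.6/750) / (356/500)
      = 0.5768 / 0.712 = 0.8101 = 81.01%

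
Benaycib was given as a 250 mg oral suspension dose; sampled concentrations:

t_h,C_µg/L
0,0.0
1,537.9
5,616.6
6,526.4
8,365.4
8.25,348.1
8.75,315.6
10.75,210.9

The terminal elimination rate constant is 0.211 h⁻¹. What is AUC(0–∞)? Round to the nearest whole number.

AUC = 5822 µg/L·h

Trapezoidal AUC_0→10.75:
  [0→1]: (0.0+537.9)/2 × 1 = 268.95
  [1→5]: (537.9+616.6)/2 × 4 = 2309.0
  [5→6]: (616.6+526.4)/2 × 1 = 571.5
  [6→8]: (526.4+365.4)/2 × 2 = 891.8
  [8→8.25]: (365.4+348.1)/2 × 0.25 = 89.1875
  [8.25→8.75]: (348.1+315.6)/2 × 0.5 = 165.925
  [8.75→10.75]: (315.6+210.9)/2 × 2 = 526.5
  Sum = 4822.8625 µg/L·h
Extrapolated tail: C_last / k_e = 210.9 / 0.211 = 999.526
AUC_0→∞ = 4822.8625 + 999.526 = 5822.3885 µg/L·h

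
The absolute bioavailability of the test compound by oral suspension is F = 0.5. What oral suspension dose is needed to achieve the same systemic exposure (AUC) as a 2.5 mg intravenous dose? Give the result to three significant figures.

D_oral = 5.00 mg

For equal systemic exposure: F × D_ev = D_iv
D_ev = D_iv / F = 2.5 / 0.5 = 5 mg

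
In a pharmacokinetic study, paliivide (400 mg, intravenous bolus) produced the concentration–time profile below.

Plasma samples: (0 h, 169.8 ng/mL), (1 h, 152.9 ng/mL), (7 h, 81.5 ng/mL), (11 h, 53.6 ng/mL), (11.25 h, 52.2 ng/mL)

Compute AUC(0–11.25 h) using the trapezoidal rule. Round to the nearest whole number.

AUC = 1148 ng/mL·h

Trapezoidal AUC_0→11.25:
  [0→1]: (169.8+152.9)/2 × 1 = 161.35
  [1→7]: (152.9+81.5)/2 × 6 = 703.2
  [7→11]: (81.5+53.6)/2 × 4 = 270.2
  [11→11.25]: (53.6+52.2)/2 × 0.25 = 13.225
  Sum = 1147.975 ng/mL·h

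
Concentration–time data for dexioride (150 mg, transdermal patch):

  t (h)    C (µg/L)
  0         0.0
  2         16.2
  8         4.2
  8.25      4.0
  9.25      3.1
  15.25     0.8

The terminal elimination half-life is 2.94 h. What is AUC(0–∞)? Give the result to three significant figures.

AUC = 97.1 µg/L·h

Trapezoidal AUC_0→15.25:
  [0→2]: (0.0+16.2)/2 × 2 = 16.2
  [2→8]: (16.2+4.2)/2 × 6 = 61.2
  [8→8.25]: (4.2+4.0)/2 × 0.25 = 1.025
  [8.25→9.25]: (4.0+3.1)/2 × 1 = 3.55
  [9.25→15.25]: (3.1+0.8)/2 × 6 = 11.7
  Sum = 93.675 µg/L·h
k_e = ln2 / t½ = 0.693147 / 2.94 = 0.2358 h^-1
Extrapolated tail: C_last / k_e = 0.8 / 0.2358 = 3.393
AUC_0→∞ = 93.675 + 3.393 = 97.068 µg/L·h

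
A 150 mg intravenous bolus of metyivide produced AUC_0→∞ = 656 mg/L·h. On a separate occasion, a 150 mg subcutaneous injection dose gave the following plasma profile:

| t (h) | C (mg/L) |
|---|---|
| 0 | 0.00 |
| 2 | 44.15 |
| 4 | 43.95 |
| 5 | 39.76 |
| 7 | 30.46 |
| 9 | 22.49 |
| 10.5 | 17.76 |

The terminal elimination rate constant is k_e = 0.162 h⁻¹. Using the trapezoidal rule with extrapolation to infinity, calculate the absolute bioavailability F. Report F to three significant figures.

F = 0.666

Trapezoidal AUC_0→10.5 (subcutaneous injection):
  [0→2]: (0.00+44.15)/2 × 2 = 44.15
  [2→4]: (44.15+43.95)/2 × 2 = 88.1
  [4→5]: (43.95+39.76)/2 × 1 = 41.855
  [5→7]: (39.76+30.46)/2 × 2 = 70.22
  [7→9]: (30.46+22.49)/2 × 2 = 52.95
  [9→10.5]: (22.49+17.76)/2 × 1.5 = 30.1875
  Sum = 327.4625 mg/L·h
Tail: C_last/k_e = 17.76/0.162 = 109.630
AUC_0→∞ (subcutaneous injection) = 327.4625 + 109.630 = 437.0925 mg/L·h
F = (AUC_ev/D_ev)/(AUC_iv/D_iv) = (437.0925/150)/(656/150) = 2.91395/4.37333 = 0.6663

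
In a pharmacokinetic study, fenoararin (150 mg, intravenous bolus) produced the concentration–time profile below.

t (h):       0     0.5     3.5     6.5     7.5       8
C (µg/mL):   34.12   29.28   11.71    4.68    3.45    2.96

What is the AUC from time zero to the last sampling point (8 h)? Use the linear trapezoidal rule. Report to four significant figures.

AUC = 107.6 µg/mL·h

Trapezoidal AUC_0→8:
  [0→0.5]: (34.12+29.28)/2 × 0.5 = 15.85
  [0.5→3.5]: (29.28+11.71)/2 × 3 = 61.485
  [3.5→6.5]: (11.71+4.68)/2 × 3 = 24.585
  [6.5→7.5]: (4.68+3.45)/2 × 1 = 4.065
  [7.5→8]: (3.45+2.96)/2 × 0.5 = 1.6025
  Sum = 107.5875 µg/mL·h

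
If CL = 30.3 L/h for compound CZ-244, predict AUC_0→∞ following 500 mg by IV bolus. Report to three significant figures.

AUC = 16.5 mg/L·h

AUC_0→∞ = Dose_iv / CL
        = 500 / 30.3 = 16.5017 mg/L·h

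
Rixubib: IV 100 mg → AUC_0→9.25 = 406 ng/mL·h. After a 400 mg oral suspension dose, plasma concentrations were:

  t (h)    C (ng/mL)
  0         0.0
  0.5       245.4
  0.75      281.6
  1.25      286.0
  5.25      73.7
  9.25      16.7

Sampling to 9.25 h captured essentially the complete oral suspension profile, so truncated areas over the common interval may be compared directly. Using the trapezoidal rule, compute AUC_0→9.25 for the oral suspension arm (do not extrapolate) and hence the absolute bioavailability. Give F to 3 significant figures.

Trapezoidal AUC_0→9.25 (oral suspension):
  [0→0.5]: (0.0+245.4)/2 × 0.5 = 61.35
  [0.5→0.75]: (245.4+281.6)/2 × 0.25 = 65.875
  [0.75→1.25]: (281.6+286.0)/2 × 0.5 = 141.9
  [1.25→5.25]: (286.0+73.7)/2 × 4 = 719.4
  [5.25→9.25]: (73.7+16.7)/2 × 4 = 180.8
  Sum = 1169.325 ng/mL·h
F = (AUC_ev/D_ev)/(AUC_iv/D_iv) = (1169.325/400)/(406/100) = 2.9233125/4.06 = 0.7200

F = 0.720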